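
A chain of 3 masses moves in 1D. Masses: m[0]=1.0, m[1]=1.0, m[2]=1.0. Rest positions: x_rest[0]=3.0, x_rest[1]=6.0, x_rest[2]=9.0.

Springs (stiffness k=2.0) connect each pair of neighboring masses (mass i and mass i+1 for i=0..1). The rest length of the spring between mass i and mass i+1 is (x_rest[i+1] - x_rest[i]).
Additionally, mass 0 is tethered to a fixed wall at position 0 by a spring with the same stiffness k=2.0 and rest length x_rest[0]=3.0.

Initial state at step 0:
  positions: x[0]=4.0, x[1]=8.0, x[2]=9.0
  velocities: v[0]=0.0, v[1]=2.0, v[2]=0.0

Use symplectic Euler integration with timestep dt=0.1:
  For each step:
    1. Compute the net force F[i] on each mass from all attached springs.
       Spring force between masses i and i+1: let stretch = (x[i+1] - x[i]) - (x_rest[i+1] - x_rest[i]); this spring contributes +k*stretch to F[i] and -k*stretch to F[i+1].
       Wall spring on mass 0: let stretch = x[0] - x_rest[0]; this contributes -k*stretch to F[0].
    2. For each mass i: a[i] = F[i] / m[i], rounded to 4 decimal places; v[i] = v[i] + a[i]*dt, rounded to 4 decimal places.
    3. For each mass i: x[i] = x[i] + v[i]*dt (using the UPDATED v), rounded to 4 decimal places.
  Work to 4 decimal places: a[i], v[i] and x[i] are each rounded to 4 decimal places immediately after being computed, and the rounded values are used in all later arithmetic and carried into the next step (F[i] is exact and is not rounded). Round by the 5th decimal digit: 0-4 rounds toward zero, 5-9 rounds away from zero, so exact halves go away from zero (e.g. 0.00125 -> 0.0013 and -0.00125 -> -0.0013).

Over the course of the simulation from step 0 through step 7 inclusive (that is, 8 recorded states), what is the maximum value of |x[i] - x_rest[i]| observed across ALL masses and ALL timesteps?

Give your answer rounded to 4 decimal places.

Step 0: x=[4.0000 8.0000 9.0000] v=[0.0000 2.0000 0.0000]
Step 1: x=[4.0000 8.1400 9.0400] v=[0.0000 1.4000 0.4000]
Step 2: x=[4.0028 8.2152 9.1220] v=[0.0280 0.7520 0.8200]
Step 3: x=[4.0098 8.2243 9.2459] v=[0.0699 0.0909 1.2386]
Step 4: x=[4.0209 8.1695 9.4093] v=[0.1108 -0.5477 1.6343]
Step 5: x=[4.0345 8.0566 9.6079] v=[0.1363 -1.1295 1.9863]
Step 6: x=[4.0479 7.8942 9.8355] v=[0.1338 -1.6237 2.2760]
Step 7: x=[4.0573 7.6937 10.0843] v=[0.0935 -2.0047 2.4877]
Max displacement = 2.2243

Answer: 2.2243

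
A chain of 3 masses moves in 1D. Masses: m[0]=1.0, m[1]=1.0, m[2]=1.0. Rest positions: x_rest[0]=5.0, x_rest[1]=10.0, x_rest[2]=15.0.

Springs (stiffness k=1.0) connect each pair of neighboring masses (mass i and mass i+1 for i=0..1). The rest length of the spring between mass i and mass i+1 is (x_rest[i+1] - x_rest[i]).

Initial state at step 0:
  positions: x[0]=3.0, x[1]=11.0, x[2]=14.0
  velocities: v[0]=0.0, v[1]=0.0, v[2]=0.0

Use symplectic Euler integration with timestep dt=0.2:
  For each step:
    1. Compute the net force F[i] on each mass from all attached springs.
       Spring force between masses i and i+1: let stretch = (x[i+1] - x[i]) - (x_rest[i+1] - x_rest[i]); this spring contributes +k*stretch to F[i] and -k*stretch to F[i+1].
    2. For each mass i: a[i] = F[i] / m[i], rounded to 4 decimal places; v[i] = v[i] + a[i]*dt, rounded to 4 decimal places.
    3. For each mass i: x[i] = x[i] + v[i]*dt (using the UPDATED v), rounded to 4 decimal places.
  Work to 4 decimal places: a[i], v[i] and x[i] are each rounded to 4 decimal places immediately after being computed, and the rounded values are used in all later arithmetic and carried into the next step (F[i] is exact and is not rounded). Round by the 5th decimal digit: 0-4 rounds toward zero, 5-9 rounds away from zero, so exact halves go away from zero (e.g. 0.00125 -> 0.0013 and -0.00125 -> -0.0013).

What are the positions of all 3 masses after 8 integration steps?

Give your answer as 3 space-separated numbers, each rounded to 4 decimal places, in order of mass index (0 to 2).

Answer: 5.2317 7.6692 15.0993

Derivation:
Step 0: x=[3.0000 11.0000 14.0000] v=[0.0000 0.0000 0.0000]
Step 1: x=[3.1200 10.8000 14.0800] v=[0.6000 -1.0000 0.4000]
Step 2: x=[3.3472 10.4240 14.2288] v=[1.1360 -1.8800 0.7440]
Step 3: x=[3.6575 9.9171 14.4254] v=[1.5514 -2.5344 0.9830]
Step 4: x=[4.0182 9.3402 14.6417] v=[1.8033 -2.8847 1.0813]
Step 5: x=[4.3917 8.7624 14.8459] v=[1.8677 -2.8888 1.0210]
Step 6: x=[4.7401 8.2532 15.0068] v=[1.7418 -2.5462 0.8043]
Step 7: x=[5.0290 7.8736 15.0975] v=[1.4444 -1.8981 0.4536]
Step 8: x=[5.2317 7.6692 15.0993] v=[1.0133 -1.0222 0.0088]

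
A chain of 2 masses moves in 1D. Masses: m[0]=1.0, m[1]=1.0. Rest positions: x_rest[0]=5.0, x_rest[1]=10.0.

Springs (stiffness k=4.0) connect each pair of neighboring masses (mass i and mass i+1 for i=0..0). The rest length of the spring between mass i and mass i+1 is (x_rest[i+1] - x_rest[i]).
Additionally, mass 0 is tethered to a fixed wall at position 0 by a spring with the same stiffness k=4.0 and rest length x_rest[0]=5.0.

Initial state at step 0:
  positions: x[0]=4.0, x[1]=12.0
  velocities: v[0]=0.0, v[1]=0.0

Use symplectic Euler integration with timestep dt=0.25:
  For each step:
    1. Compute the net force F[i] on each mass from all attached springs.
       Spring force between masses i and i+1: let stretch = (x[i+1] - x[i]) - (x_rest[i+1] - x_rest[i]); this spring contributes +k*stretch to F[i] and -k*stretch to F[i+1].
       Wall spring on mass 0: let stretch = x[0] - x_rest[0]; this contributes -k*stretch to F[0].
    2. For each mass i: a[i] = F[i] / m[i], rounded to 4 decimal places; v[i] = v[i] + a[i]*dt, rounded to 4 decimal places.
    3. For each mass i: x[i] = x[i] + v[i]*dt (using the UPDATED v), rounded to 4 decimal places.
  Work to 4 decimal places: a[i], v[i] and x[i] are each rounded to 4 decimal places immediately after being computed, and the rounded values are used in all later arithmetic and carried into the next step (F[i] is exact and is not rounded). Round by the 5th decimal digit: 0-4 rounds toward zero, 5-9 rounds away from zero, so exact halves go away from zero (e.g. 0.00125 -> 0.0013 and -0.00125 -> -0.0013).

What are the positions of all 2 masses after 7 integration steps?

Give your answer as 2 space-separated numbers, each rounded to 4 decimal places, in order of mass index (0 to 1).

Step 0: x=[4.0000 12.0000] v=[0.0000 0.0000]
Step 1: x=[5.0000 11.2500] v=[4.0000 -3.0000]
Step 2: x=[6.3125 10.1875] v=[5.2500 -4.2500]
Step 3: x=[7.0156 9.4063] v=[2.8125 -3.1250]
Step 4: x=[6.5625 9.2774] v=[-1.8124 -0.5157]
Step 5: x=[5.1475 9.7198] v=[-5.6600 1.7694]
Step 6: x=[3.5887 10.2691] v=[-6.2352 2.1971]
Step 7: x=[2.8028 10.3983] v=[-3.1435 0.5167]

Answer: 2.8028 10.3983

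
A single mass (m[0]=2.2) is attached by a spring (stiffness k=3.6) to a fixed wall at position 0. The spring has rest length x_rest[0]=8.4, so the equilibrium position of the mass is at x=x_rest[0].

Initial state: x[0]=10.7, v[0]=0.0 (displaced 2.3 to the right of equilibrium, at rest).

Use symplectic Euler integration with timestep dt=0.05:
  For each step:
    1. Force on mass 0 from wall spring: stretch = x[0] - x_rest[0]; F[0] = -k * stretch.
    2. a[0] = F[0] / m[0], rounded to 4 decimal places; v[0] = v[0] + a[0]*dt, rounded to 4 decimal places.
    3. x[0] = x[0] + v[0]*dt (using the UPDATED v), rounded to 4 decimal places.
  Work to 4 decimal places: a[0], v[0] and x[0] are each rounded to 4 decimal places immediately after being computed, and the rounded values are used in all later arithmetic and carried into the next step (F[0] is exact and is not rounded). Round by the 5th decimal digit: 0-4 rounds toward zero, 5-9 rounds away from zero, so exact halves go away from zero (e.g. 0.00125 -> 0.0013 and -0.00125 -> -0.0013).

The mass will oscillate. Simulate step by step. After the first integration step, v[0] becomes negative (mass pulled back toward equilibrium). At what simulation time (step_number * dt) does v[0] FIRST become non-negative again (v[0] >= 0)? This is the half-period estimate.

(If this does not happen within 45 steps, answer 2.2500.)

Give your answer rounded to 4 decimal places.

Answer: 2.2500

Derivation:
Step 0: x=[10.7000] v=[0.0000]
Step 1: x=[10.6906] v=[-0.1882]
Step 2: x=[10.6718] v=[-0.3756]
Step 3: x=[10.6437] v=[-0.5615]
Step 4: x=[10.6064] v=[-0.7451]
Step 5: x=[10.5601] v=[-0.9256]
Step 6: x=[10.5050] v=[-1.1023]
Step 7: x=[10.4413] v=[-1.2745]
Step 8: x=[10.3692] v=[-1.4415]
Step 9: x=[10.2891] v=[-1.6026]
Step 10: x=[10.2012] v=[-1.7572]
Step 11: x=[10.1060] v=[-1.9046]
Step 12: x=[10.0038] v=[-2.0442]
Step 13: x=[9.8950] v=[-2.1754]
Step 14: x=[9.7801] v=[-2.2977]
Step 15: x=[9.6596] v=[-2.4106]
Step 16: x=[9.5339] v=[-2.5137]
Step 17: x=[9.4036] v=[-2.6065]
Step 18: x=[9.2692] v=[-2.6886]
Step 19: x=[9.1312] v=[-2.7597]
Step 20: x=[8.9902] v=[-2.8195]
Step 21: x=[8.8468] v=[-2.8678]
Step 22: x=[8.7016] v=[-2.9044]
Step 23: x=[8.5551] v=[-2.9291]
Step 24: x=[8.4080] v=[-2.9418]
Step 25: x=[8.2609] v=[-2.9425]
Step 26: x=[8.1143] v=[-2.9311]
Step 27: x=[7.9689] v=[-2.9077]
Step 28: x=[7.8253] v=[-2.8724]
Step 29: x=[7.6840] v=[-2.8254]
Step 30: x=[7.5457] v=[-2.7668]
Step 31: x=[7.4109] v=[-2.6969]
Step 32: x=[7.2801] v=[-2.6160]
Step 33: x=[7.1539] v=[-2.5244]
Step 34: x=[7.0328] v=[-2.4224]
Step 35: x=[6.9173] v=[-2.3105]
Step 36: x=[6.8078] v=[-2.1892]
Step 37: x=[6.7049] v=[-2.0589]
Step 38: x=[6.6089] v=[-1.9202]
Step 39: x=[6.5202] v=[-1.7737]
Step 40: x=[6.4392] v=[-1.6199]
Step 41: x=[6.3662] v=[-1.4595]
Step 42: x=[6.3015] v=[-1.2931]
Step 43: x=[6.2454] v=[-1.1214]
Step 44: x=[6.1981] v=[-0.9451]
Step 45: x=[6.1599] v=[-0.7649]
v[0] did not become non-negative within 45 steps; using fallback time=2.2500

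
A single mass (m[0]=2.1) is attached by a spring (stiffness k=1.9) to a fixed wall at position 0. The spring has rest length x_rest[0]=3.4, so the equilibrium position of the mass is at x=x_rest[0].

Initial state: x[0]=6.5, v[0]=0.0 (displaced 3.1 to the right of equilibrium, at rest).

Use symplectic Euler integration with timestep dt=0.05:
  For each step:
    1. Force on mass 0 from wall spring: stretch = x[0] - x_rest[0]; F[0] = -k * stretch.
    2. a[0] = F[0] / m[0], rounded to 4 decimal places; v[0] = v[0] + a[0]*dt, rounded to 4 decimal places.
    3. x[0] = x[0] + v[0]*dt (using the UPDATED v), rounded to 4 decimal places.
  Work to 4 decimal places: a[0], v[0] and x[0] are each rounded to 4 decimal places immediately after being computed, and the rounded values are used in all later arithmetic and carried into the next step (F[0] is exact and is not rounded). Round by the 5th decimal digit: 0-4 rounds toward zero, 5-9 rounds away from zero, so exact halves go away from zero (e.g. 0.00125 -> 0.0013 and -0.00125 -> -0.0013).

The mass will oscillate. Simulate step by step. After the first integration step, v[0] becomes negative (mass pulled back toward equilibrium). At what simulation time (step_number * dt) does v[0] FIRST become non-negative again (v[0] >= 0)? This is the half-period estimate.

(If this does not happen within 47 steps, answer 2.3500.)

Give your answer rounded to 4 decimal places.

Step 0: x=[6.5000] v=[0.0000]
Step 1: x=[6.4930] v=[-0.1402]
Step 2: x=[6.4790] v=[-0.2801]
Step 3: x=[6.4580] v=[-0.4194]
Step 4: x=[6.4301] v=[-0.5577]
Step 5: x=[6.3954] v=[-0.6948]
Step 6: x=[6.3539] v=[-0.8303]
Step 7: x=[6.3057] v=[-0.9639]
Step 8: x=[6.2509] v=[-1.0954]
Step 9: x=[6.1897] v=[-1.2244]
Step 10: x=[6.1222] v=[-1.3506]
Step 11: x=[6.0485] v=[-1.4737]
Step 12: x=[5.9688] v=[-1.5935]
Step 13: x=[5.8833] v=[-1.7097]
Step 14: x=[5.7922] v=[-1.8220]
Step 15: x=[5.6957] v=[-1.9302]
Step 16: x=[5.5940] v=[-2.0341]
Step 17: x=[5.4873] v=[-2.1334]
Step 18: x=[5.3759] v=[-2.2278]
Step 19: x=[5.2600] v=[-2.3172]
Step 20: x=[5.1399] v=[-2.4013]
Step 21: x=[5.0159] v=[-2.4800]
Step 22: x=[4.8882] v=[-2.5531]
Step 23: x=[4.7572] v=[-2.6204]
Step 24: x=[4.6231] v=[-2.6818]
Step 25: x=[4.4862] v=[-2.7371]
Step 26: x=[4.3469] v=[-2.7862]
Step 27: x=[4.2055] v=[-2.8290]
Step 28: x=[4.0622] v=[-2.8654]
Step 29: x=[3.9174] v=[-2.8954]
Step 30: x=[3.7715] v=[-2.9188]
Step 31: x=[3.6247] v=[-2.9356]
Step 32: x=[3.4774] v=[-2.9458]
Step 33: x=[3.3299] v=[-2.9493]
Step 34: x=[3.1826] v=[-2.9461]
Step 35: x=[3.0358] v=[-2.9363]
Step 36: x=[2.8898] v=[-2.9198]
Step 37: x=[2.7450] v=[-2.8967]
Step 38: x=[2.6016] v=[-2.8671]
Step 39: x=[2.4601] v=[-2.8310]
Step 40: x=[2.3207] v=[-2.7885]
Step 41: x=[2.1837] v=[-2.7397]
Step 42: x=[2.0495] v=[-2.6847]
Step 43: x=[1.9183] v=[-2.6236]
Step 44: x=[1.7905] v=[-2.5566]
Step 45: x=[1.6663] v=[-2.4838]
Step 46: x=[1.5460] v=[-2.4054]
Step 47: x=[1.4299] v=[-2.3215]
v[0] did not become non-negative within 47 steps; using fallback time=2.3500

Answer: 2.3500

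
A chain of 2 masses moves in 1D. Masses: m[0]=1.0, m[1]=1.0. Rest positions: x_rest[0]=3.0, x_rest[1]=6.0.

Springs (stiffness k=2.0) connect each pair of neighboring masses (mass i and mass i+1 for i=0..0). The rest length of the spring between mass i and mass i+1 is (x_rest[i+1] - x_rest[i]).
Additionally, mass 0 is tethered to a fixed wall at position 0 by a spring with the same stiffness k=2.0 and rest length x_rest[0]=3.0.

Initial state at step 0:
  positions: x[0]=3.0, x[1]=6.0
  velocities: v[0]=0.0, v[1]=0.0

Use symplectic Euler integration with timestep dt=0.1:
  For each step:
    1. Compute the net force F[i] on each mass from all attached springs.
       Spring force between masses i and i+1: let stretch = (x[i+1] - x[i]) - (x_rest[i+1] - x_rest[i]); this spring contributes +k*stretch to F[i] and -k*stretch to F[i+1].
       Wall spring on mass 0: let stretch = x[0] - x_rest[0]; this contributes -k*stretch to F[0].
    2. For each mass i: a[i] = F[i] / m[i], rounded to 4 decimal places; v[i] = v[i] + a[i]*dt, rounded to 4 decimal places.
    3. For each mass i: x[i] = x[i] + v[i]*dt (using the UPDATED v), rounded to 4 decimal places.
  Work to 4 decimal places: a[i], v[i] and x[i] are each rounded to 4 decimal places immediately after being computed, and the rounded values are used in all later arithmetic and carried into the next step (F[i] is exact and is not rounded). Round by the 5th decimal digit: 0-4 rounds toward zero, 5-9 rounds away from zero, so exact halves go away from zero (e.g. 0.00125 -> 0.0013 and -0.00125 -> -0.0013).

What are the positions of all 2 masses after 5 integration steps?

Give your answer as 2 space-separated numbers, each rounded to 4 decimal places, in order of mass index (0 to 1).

Answer: 3.0000 6.0000

Derivation:
Step 0: x=[3.0000 6.0000] v=[0.0000 0.0000]
Step 1: x=[3.0000 6.0000] v=[0.0000 0.0000]
Step 2: x=[3.0000 6.0000] v=[0.0000 0.0000]
Step 3: x=[3.0000 6.0000] v=[0.0000 0.0000]
Step 4: x=[3.0000 6.0000] v=[0.0000 0.0000]
Step 5: x=[3.0000 6.0000] v=[0.0000 0.0000]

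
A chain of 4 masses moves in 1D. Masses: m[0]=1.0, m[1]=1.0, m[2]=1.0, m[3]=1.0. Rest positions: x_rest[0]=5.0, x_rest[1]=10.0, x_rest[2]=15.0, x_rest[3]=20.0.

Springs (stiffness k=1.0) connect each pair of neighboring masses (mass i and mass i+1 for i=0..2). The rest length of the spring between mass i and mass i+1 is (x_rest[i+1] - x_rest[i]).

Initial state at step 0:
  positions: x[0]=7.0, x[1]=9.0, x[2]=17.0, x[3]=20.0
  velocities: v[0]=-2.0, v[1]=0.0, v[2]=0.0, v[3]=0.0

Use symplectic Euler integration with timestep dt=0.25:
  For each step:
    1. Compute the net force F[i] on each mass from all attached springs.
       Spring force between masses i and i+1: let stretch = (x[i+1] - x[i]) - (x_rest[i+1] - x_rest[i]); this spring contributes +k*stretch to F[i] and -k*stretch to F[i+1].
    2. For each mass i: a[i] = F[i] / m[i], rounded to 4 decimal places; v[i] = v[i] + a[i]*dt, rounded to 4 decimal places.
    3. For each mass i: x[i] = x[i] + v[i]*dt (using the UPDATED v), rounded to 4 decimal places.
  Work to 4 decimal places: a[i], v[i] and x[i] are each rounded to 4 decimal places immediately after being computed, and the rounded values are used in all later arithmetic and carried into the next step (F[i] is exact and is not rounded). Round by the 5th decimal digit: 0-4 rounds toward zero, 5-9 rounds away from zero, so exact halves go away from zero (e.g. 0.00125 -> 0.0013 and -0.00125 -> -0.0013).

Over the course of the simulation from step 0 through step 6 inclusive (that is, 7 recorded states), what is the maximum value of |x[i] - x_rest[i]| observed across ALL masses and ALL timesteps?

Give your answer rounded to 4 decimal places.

Answer: 2.1128

Derivation:
Step 0: x=[7.0000 9.0000 17.0000 20.0000] v=[-2.0000 0.0000 0.0000 0.0000]
Step 1: x=[6.3125 9.3750 16.6875 20.1250] v=[-2.7500 1.5000 -1.2500 0.5000]
Step 2: x=[5.5039 10.0156 16.1328 20.3477] v=[-3.2344 2.5625 -2.2188 0.8906]
Step 3: x=[4.6648 10.7566 15.4592 20.6194] v=[-3.3565 2.9639 -2.6944 1.0869]
Step 4: x=[3.8939 11.4108 14.8142 20.8811] v=[-3.0836 2.6166 -2.5800 1.0469]
Step 5: x=[3.2803 11.8079 14.3357 21.0762] v=[-2.4544 1.5882 -1.9141 0.7802]
Step 6: x=[2.8872 11.8300 14.1205 21.1625] v=[-1.5725 0.0883 -0.8609 0.3451]
Max displacement = 2.1128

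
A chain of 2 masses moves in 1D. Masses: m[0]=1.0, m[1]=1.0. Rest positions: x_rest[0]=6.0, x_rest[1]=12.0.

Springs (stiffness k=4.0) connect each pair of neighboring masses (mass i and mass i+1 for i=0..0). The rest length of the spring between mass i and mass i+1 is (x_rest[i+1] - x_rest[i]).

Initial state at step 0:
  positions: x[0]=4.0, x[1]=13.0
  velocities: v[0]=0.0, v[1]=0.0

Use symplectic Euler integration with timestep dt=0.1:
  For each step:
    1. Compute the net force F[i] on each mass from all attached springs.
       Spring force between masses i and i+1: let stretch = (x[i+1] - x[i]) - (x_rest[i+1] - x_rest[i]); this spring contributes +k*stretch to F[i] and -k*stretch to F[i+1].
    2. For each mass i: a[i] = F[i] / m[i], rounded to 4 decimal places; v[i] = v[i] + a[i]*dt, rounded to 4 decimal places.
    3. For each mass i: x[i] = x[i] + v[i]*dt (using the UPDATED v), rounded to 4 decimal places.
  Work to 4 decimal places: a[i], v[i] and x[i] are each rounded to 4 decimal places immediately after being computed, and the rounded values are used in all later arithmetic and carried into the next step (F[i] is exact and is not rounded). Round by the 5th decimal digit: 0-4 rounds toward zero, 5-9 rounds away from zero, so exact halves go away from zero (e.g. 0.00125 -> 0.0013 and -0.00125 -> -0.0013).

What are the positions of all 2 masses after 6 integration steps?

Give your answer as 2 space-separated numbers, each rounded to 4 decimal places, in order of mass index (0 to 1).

Answer: 5.9098 11.0903

Derivation:
Step 0: x=[4.0000 13.0000] v=[0.0000 0.0000]
Step 1: x=[4.1200 12.8800] v=[1.2000 -1.2000]
Step 2: x=[4.3504 12.6496] v=[2.3040 -2.3040]
Step 3: x=[4.6728 12.3272] v=[3.2237 -3.2237]
Step 4: x=[5.0614 11.9387] v=[3.8855 -3.8855]
Step 5: x=[5.4850 11.5151] v=[4.2364 -4.2364]
Step 6: x=[5.9098 11.0903] v=[4.2484 -4.2484]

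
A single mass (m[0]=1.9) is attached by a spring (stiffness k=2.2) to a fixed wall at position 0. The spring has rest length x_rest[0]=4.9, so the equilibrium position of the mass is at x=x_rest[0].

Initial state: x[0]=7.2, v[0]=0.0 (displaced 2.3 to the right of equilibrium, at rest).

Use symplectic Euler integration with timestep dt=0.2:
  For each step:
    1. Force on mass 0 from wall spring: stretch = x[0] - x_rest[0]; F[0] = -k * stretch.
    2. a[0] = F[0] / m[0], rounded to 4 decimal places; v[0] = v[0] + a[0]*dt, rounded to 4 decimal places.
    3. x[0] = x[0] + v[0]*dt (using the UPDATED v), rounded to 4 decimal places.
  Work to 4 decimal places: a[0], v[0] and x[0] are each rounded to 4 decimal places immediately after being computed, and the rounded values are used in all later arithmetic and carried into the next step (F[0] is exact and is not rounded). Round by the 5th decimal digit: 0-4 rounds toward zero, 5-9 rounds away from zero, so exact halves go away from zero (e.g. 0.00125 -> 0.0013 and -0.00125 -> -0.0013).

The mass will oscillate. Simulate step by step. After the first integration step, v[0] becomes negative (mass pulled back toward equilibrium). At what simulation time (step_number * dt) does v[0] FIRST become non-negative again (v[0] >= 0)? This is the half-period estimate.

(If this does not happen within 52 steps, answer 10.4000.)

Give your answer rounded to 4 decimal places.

Answer: 3.0000

Derivation:
Step 0: x=[7.2000] v=[0.0000]
Step 1: x=[7.0935] v=[-0.5326]
Step 2: x=[6.8854] v=[-1.0406]
Step 3: x=[6.5853] v=[-1.5004]
Step 4: x=[6.2072] v=[-1.8907]
Step 5: x=[5.7685] v=[-2.1934]
Step 6: x=[5.2896] v=[-2.3945]
Step 7: x=[4.7927] v=[-2.4847]
Step 8: x=[4.3007] v=[-2.4599]
Step 9: x=[3.8365] v=[-2.3211]
Step 10: x=[3.4215] v=[-2.0748]
Step 11: x=[3.0750] v=[-1.7324]
Step 12: x=[2.8130] v=[-1.3098]
Step 13: x=[2.6477] v=[-0.8265]
Step 14: x=[2.5867] v=[-0.3049]
Step 15: x=[2.6329] v=[0.2308]
First v>=0 after going negative at step 15, time=3.0000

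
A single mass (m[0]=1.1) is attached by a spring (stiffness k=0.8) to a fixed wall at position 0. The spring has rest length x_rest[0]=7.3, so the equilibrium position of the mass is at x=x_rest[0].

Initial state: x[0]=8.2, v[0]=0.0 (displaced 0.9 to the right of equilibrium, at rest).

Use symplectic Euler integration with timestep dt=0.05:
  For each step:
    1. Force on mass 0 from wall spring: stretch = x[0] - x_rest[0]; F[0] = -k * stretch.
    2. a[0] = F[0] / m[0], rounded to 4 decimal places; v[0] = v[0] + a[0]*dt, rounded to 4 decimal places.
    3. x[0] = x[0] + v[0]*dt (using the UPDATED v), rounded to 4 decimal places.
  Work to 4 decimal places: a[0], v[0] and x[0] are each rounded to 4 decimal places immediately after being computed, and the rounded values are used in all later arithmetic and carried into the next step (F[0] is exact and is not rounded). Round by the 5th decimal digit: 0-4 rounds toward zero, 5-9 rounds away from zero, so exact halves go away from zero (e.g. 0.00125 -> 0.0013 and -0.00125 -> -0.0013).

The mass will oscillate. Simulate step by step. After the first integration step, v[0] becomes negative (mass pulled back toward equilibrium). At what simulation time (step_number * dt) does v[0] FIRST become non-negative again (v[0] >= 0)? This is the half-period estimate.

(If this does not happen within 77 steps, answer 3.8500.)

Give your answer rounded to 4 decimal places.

Step 0: x=[8.2000] v=[0.0000]
Step 1: x=[8.1984] v=[-0.0327]
Step 2: x=[8.1951] v=[-0.0654]
Step 3: x=[8.1902] v=[-0.0980]
Step 4: x=[8.1837] v=[-0.1304]
Step 5: x=[8.1756] v=[-0.1625]
Step 6: x=[8.1659] v=[-0.1943]
Step 7: x=[8.1546] v=[-0.2258]
Step 8: x=[8.1418] v=[-0.2569]
Step 9: x=[8.1274] v=[-0.2875]
Step 10: x=[8.1115] v=[-0.3176]
Step 11: x=[8.0941] v=[-0.3471]
Step 12: x=[8.0753] v=[-0.3760]
Step 13: x=[8.0551] v=[-0.4042]
Step 14: x=[8.0335] v=[-0.4317]
Step 15: x=[8.0106] v=[-0.4584]
Step 16: x=[7.9864] v=[-0.4842]
Step 17: x=[7.9609] v=[-0.5092]
Step 18: x=[7.9342] v=[-0.5332]
Step 19: x=[7.9064] v=[-0.5563]
Step 20: x=[7.8775] v=[-0.5784]
Step 21: x=[7.8475] v=[-0.5994]
Step 22: x=[7.8165] v=[-0.6193]
Step 23: x=[7.7846] v=[-0.6381]
Step 24: x=[7.7518] v=[-0.6557]
Step 25: x=[7.7182] v=[-0.6721]
Step 26: x=[7.6838] v=[-0.6873]
Step 27: x=[7.6487] v=[-0.7013]
Step 28: x=[7.6130] v=[-0.7140]
Step 29: x=[7.5767] v=[-0.7254]
Step 30: x=[7.5399] v=[-0.7355]
Step 31: x=[7.5027] v=[-0.7442]
Step 32: x=[7.4651] v=[-0.7516]
Step 33: x=[7.4272] v=[-0.7576]
Step 34: x=[7.3891] v=[-0.7622]
Step 35: x=[7.3508] v=[-0.7654]
Step 36: x=[7.3124] v=[-0.7672]
Step 37: x=[7.2740] v=[-0.7677]
Step 38: x=[7.2357] v=[-0.7668]
Step 39: x=[7.1975] v=[-0.7645]
Step 40: x=[7.1595] v=[-0.7608]
Step 41: x=[7.1217] v=[-0.7557]
Step 42: x=[7.0842] v=[-0.7492]
Step 43: x=[7.0471] v=[-0.7414]
Step 44: x=[7.0105] v=[-0.7322]
Step 45: x=[6.9744] v=[-0.7217]
Step 46: x=[6.9389] v=[-0.7099]
Step 47: x=[6.9041] v=[-0.6968]
Step 48: x=[6.8700] v=[-0.6824]
Step 49: x=[6.8367] v=[-0.6668]
Step 50: x=[6.8042] v=[-0.6500]
Step 51: x=[6.7726] v=[-0.6320]
Step 52: x=[6.7420] v=[-0.6128]
Step 53: x=[6.7124] v=[-0.5925]
Step 54: x=[6.6838] v=[-0.5711]
Step 55: x=[6.6564] v=[-0.5487]
Step 56: x=[6.6301] v=[-0.5253]
Step 57: x=[6.6051] v=[-0.5009]
Step 58: x=[6.5813] v=[-0.4756]
Step 59: x=[6.5588] v=[-0.4495]
Step 60: x=[6.5377] v=[-0.4225]
Step 61: x=[6.5180] v=[-0.3948]
Step 62: x=[6.4997] v=[-0.3664]
Step 63: x=[6.4828] v=[-0.3373]
Step 64: x=[6.4674] v=[-0.3076]
Step 65: x=[6.4535] v=[-0.2773]
Step 66: x=[6.4412] v=[-0.2465]
Step 67: x=[6.4304] v=[-0.2153]
Step 68: x=[6.4212] v=[-0.1837]
Step 69: x=[6.4136] v=[-0.1517]
Step 70: x=[6.4076] v=[-0.1195]
Step 71: x=[6.4032] v=[-0.0871]
Step 72: x=[6.4005] v=[-0.0545]
Step 73: x=[6.3994] v=[-0.0218]
Step 74: x=[6.4000] v=[0.0110]
First v>=0 after going negative at step 74, time=3.7000

Answer: 3.7000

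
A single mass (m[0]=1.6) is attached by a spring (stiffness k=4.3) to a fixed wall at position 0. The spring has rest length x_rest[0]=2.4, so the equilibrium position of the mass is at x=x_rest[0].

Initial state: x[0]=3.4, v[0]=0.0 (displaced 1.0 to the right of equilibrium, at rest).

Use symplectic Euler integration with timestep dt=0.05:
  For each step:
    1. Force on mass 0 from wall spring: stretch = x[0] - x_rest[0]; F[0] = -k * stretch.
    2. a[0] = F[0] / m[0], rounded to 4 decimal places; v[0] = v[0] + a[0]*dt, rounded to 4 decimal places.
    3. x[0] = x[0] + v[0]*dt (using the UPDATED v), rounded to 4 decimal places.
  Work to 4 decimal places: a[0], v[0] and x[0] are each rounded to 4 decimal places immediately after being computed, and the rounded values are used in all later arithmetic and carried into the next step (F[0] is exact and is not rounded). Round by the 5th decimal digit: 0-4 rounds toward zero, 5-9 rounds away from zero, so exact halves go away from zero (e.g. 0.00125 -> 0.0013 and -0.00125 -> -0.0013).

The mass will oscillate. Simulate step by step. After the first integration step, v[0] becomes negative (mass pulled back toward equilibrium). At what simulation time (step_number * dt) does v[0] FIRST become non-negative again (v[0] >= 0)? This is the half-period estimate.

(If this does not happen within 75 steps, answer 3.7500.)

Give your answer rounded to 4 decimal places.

Answer: 1.9500

Derivation:
Step 0: x=[3.4000] v=[0.0000]
Step 1: x=[3.3933] v=[-0.1344]
Step 2: x=[3.3799] v=[-0.2679]
Step 3: x=[3.3599] v=[-0.3996]
Step 4: x=[3.3335] v=[-0.5286]
Step 5: x=[3.3008] v=[-0.6540]
Step 6: x=[3.2621] v=[-0.7750]
Step 7: x=[3.2176] v=[-0.8908]
Step 8: x=[3.1676] v=[-1.0007]
Step 9: x=[3.1124] v=[-1.1038]
Step 10: x=[3.0524] v=[-1.1995]
Step 11: x=[2.9880] v=[-1.2872]
Step 12: x=[2.9197] v=[-1.3662]
Step 13: x=[2.8479] v=[-1.4360]
Step 14: x=[2.7731] v=[-1.4962]
Step 15: x=[2.6958] v=[-1.5463]
Step 16: x=[2.6165] v=[-1.5861]
Step 17: x=[2.5357] v=[-1.6152]
Step 18: x=[2.4540] v=[-1.6334]
Step 19: x=[2.3720] v=[-1.6407]
Step 20: x=[2.2902] v=[-1.6369]
Step 21: x=[2.2091] v=[-1.6221]
Step 22: x=[2.1293] v=[-1.5965]
Step 23: x=[2.0513] v=[-1.5601]
Step 24: x=[1.9756] v=[-1.5132]
Step 25: x=[1.9028] v=[-1.4562]
Step 26: x=[1.8333] v=[-1.3894]
Step 27: x=[1.7676] v=[-1.3133]
Step 28: x=[1.7062] v=[-1.2283]
Step 29: x=[1.6494] v=[-1.1351]
Step 30: x=[1.5977] v=[-1.0342]
Step 31: x=[1.5514] v=[-0.9264]
Step 32: x=[1.5108] v=[-0.8124]
Step 33: x=[1.4762] v=[-0.6929]
Step 34: x=[1.4478] v=[-0.5688]
Step 35: x=[1.4258] v=[-0.4409]
Step 36: x=[1.4103] v=[-0.3100]
Step 37: x=[1.4015] v=[-0.1770]
Step 38: x=[1.3994] v=[-0.0428]
Step 39: x=[1.4040] v=[0.0917]
First v>=0 after going negative at step 39, time=1.9500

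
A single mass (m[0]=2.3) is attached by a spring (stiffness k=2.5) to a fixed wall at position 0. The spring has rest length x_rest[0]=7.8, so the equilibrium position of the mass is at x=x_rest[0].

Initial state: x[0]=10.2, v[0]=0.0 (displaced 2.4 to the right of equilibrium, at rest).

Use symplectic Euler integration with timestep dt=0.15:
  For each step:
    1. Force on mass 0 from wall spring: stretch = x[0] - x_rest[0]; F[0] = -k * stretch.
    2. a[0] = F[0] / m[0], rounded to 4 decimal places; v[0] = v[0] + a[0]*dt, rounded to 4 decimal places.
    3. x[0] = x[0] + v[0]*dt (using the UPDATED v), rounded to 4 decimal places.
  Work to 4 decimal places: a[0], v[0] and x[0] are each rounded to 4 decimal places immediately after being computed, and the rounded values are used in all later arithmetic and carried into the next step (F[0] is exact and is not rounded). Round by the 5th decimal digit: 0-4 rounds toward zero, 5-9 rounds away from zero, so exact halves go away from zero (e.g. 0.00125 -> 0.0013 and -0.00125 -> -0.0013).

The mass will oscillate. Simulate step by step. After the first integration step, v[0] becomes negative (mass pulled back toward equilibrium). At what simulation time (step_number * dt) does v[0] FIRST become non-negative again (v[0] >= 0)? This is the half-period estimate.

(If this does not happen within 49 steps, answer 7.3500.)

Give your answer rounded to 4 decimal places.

Step 0: x=[10.2000] v=[0.0000]
Step 1: x=[10.1413] v=[-0.3913]
Step 2: x=[10.0254] v=[-0.7730]
Step 3: x=[9.8550] v=[-1.1358]
Step 4: x=[9.6344] v=[-1.4709]
Step 5: x=[9.3689] v=[-1.7700]
Step 6: x=[9.0650] v=[-2.0258]
Step 7: x=[8.7302] v=[-2.2321]
Step 8: x=[8.3726] v=[-2.3838]
Step 9: x=[8.0010] v=[-2.4772]
Step 10: x=[7.6245] v=[-2.5100]
Step 11: x=[7.2523] v=[-2.4814]
Step 12: x=[6.8935] v=[-2.3921]
Step 13: x=[6.5569] v=[-2.2443]
Step 14: x=[6.2507] v=[-2.0416]
Step 15: x=[5.9824] v=[-1.7890]
Step 16: x=[5.7585] v=[-1.4926]
Step 17: x=[5.5845] v=[-1.1598]
Step 18: x=[5.4647] v=[-0.7986]
Step 19: x=[5.4020] v=[-0.4178]
Step 20: x=[5.3980] v=[-0.0268]
Step 21: x=[5.4527] v=[0.3648]
First v>=0 after going negative at step 21, time=3.1500

Answer: 3.1500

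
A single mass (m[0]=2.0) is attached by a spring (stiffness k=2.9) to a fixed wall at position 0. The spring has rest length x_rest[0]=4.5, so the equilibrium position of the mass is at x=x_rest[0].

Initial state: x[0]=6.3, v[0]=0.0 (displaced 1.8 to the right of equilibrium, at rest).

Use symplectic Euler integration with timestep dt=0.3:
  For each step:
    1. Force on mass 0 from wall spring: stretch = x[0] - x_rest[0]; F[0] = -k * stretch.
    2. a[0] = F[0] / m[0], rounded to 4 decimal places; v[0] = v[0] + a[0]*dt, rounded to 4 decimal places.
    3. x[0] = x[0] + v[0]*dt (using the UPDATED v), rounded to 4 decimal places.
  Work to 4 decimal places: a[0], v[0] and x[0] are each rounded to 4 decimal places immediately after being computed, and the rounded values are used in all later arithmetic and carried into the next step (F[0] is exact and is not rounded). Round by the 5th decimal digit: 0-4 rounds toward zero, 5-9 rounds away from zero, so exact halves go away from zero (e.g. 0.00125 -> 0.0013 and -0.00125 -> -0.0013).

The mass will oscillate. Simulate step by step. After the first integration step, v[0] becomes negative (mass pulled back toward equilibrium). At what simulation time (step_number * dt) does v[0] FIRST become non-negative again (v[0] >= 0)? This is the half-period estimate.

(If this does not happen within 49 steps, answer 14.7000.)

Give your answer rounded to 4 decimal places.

Step 0: x=[6.3000] v=[0.0000]
Step 1: x=[6.0651] v=[-0.7830]
Step 2: x=[5.6260] v=[-1.4638]
Step 3: x=[5.0399] v=[-1.9536]
Step 4: x=[4.3834] v=[-2.1885]
Step 5: x=[3.7421] v=[-2.1378]
Step 6: x=[3.1997] v=[-1.8081]
Step 7: x=[2.8270] v=[-1.2425]
Step 8: x=[2.6726] v=[-0.5147]
Step 9: x=[2.7567] v=[0.2802]
First v>=0 after going negative at step 9, time=2.7000

Answer: 2.7000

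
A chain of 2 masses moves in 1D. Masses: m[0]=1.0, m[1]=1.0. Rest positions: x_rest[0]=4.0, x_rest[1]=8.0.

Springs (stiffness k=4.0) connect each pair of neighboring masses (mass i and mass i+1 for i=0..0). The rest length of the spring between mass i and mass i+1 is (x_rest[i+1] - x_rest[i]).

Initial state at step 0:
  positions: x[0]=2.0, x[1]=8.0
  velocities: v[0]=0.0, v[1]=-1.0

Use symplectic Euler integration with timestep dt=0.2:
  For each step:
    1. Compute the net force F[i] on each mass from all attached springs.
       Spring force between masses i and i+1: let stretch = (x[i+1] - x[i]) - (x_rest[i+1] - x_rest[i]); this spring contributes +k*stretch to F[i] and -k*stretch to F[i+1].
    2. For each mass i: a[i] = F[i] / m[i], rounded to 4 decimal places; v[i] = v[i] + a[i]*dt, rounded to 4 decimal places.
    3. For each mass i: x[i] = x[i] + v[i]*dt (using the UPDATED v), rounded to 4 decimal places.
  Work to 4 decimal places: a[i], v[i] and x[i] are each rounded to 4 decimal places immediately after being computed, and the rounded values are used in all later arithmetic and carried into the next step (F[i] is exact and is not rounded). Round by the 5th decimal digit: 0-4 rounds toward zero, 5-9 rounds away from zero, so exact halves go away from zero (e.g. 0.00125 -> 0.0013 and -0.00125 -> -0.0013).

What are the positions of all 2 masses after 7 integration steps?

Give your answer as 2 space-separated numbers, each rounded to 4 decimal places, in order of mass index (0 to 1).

Step 0: x=[2.0000 8.0000] v=[0.0000 -1.0000]
Step 1: x=[2.3200 7.4800] v=[1.6000 -2.6000]
Step 2: x=[2.8256 6.7744] v=[2.5280 -3.5280]
Step 3: x=[3.3230 6.0770] v=[2.4870 -3.4870]
Step 4: x=[3.6210 5.5790] v=[1.4902 -2.4902]
Step 5: x=[3.5923 5.4077] v=[-0.1434 -0.8566]
Step 6: x=[3.2141 5.5859] v=[-1.8911 0.8911]
Step 7: x=[2.5754 6.0246] v=[-3.1937 2.1937]

Answer: 2.5754 6.0246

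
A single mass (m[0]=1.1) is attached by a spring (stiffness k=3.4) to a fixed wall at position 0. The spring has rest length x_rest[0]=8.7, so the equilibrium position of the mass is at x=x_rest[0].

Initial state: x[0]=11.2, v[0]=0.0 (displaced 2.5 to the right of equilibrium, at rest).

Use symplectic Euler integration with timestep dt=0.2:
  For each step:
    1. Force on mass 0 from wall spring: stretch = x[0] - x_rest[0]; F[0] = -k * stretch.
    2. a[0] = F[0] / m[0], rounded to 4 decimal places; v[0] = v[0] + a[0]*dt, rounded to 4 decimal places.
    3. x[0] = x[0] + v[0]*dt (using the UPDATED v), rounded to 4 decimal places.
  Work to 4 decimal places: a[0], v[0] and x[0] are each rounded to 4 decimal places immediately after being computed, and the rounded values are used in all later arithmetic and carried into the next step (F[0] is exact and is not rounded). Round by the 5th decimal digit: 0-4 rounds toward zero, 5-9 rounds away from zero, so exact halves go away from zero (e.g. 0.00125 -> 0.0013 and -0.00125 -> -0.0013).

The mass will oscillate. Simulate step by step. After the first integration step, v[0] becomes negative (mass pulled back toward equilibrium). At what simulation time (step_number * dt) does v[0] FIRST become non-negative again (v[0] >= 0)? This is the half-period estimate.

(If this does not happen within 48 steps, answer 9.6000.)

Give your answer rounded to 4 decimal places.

Answer: 1.8000

Derivation:
Step 0: x=[11.2000] v=[0.0000]
Step 1: x=[10.8909] v=[-1.5455]
Step 2: x=[10.3109] v=[-2.8999]
Step 3: x=[9.5318] v=[-3.8957]
Step 4: x=[8.6498] v=[-4.4099]
Step 5: x=[7.7740] v=[-4.3789]
Step 6: x=[7.0127] v=[-3.8065]
Step 7: x=[6.4600] v=[-2.7634]
Step 8: x=[6.1843] v=[-1.3787]
Step 9: x=[6.2196] v=[0.1765]
First v>=0 after going negative at step 9, time=1.8000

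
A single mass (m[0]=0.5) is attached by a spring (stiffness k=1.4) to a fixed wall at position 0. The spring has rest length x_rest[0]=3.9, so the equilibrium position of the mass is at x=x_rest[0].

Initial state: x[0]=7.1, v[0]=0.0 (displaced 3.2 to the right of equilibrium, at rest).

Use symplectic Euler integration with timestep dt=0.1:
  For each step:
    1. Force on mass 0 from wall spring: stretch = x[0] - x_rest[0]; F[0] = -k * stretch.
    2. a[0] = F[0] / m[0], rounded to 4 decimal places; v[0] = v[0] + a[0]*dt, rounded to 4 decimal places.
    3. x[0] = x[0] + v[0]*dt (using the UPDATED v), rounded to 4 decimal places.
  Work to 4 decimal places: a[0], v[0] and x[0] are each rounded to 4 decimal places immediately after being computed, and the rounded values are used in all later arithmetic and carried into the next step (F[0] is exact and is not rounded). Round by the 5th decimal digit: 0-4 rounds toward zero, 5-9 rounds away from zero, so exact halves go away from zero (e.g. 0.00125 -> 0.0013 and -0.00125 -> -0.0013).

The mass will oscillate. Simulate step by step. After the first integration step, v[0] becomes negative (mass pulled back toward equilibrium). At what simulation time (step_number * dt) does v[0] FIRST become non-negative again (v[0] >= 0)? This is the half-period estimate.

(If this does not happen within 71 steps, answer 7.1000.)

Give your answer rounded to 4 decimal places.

Step 0: x=[7.1000] v=[0.0000]
Step 1: x=[7.0104] v=[-0.8960]
Step 2: x=[6.8337] v=[-1.7669]
Step 3: x=[6.5749] v=[-2.5883]
Step 4: x=[6.2412] v=[-3.3373]
Step 5: x=[5.8419] v=[-3.9928]
Step 6: x=[5.3883] v=[-4.5365]
Step 7: x=[4.8930] v=[-4.9532]
Step 8: x=[4.3699] v=[-5.2312]
Step 9: x=[3.8336] v=[-5.3628]
Step 10: x=[3.2992] v=[-5.3442]
Step 11: x=[2.7816] v=[-5.1760]
Step 12: x=[2.2953] v=[-4.8629]
Step 13: x=[1.8539] v=[-4.4136]
Step 14: x=[1.4698] v=[-3.8407]
Step 15: x=[1.1538] v=[-3.1602]
Step 16: x=[0.9147] v=[-2.3913]
Step 17: x=[0.7592] v=[-1.5554]
Step 18: x=[0.6916] v=[-0.6760]
Step 19: x=[0.7138] v=[0.2224]
First v>=0 after going negative at step 19, time=1.9000

Answer: 1.9000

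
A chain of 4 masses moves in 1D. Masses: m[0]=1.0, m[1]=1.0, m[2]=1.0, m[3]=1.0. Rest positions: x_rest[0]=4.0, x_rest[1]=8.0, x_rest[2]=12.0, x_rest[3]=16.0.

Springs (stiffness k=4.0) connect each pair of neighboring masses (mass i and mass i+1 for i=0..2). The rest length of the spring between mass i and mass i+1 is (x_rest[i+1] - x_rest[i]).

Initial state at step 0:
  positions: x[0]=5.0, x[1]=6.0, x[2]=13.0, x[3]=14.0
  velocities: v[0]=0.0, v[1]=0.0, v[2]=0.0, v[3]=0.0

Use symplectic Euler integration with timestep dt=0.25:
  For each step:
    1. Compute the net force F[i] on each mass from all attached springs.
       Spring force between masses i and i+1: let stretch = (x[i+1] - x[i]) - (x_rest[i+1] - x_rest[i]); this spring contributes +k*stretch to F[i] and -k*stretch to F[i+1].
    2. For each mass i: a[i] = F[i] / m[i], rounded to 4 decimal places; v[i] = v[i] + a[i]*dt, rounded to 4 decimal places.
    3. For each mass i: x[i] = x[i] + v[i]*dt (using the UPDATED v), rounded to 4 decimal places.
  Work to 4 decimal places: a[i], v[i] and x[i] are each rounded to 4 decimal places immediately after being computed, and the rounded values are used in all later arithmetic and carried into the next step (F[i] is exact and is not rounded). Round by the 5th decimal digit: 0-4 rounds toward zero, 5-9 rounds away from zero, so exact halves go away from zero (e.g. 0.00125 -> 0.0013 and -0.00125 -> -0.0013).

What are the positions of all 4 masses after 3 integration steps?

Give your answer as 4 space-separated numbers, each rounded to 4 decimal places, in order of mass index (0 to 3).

Answer: 2.8438 9.5625 9.4375 16.1563

Derivation:
Step 0: x=[5.0000 6.0000 13.0000 14.0000] v=[0.0000 0.0000 0.0000 0.0000]
Step 1: x=[4.2500 7.5000 11.5000 14.7500] v=[-3.0000 6.0000 -6.0000 3.0000]
Step 2: x=[3.3125 9.1875 9.8125 15.6875] v=[-3.7500 6.7500 -6.7500 3.7500]
Step 3: x=[2.8438 9.5625 9.4375 16.1563] v=[-1.8750 1.5000 -1.5000 1.8750]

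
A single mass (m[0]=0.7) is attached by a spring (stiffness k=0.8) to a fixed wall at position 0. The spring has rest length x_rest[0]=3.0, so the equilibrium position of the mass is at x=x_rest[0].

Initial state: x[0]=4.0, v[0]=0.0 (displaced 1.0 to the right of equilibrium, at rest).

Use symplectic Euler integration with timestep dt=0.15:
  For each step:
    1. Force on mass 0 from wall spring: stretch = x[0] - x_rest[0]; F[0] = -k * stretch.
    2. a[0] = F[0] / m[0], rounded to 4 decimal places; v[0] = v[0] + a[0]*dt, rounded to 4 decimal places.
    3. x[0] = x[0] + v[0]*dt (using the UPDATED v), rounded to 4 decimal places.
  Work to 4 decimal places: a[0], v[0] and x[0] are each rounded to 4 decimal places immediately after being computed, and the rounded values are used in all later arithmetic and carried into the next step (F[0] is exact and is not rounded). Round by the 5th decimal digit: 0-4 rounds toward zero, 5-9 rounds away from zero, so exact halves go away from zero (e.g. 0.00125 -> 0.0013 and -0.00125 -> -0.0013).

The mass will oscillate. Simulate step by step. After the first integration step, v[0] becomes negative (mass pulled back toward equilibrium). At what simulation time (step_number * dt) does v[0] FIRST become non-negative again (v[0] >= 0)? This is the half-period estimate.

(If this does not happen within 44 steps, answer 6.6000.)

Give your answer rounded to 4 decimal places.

Answer: 3.0000

Derivation:
Step 0: x=[4.0000] v=[0.0000]
Step 1: x=[3.9743] v=[-0.1714]
Step 2: x=[3.9235] v=[-0.3384]
Step 3: x=[3.8490] v=[-0.4967]
Step 4: x=[3.7527] v=[-0.6422]
Step 5: x=[3.6370] v=[-0.7712]
Step 6: x=[3.5049] v=[-0.8804]
Step 7: x=[3.3599] v=[-0.9670]
Step 8: x=[3.2056] v=[-1.0287]
Step 9: x=[3.0460] v=[-1.0640]
Step 10: x=[2.8852] v=[-1.0719]
Step 11: x=[2.7274] v=[-1.0522]
Step 12: x=[2.5766] v=[-1.0055]
Step 13: x=[2.4367] v=[-0.9329]
Step 14: x=[2.3113] v=[-0.8363]
Step 15: x=[2.2036] v=[-0.7182]
Step 16: x=[2.1163] v=[-0.5817]
Step 17: x=[2.0518] v=[-0.4302]
Step 18: x=[2.0117] v=[-0.2676]
Step 19: x=[1.9970] v=[-0.0982]
Step 20: x=[2.0081] v=[0.0737]
First v>=0 after going negative at step 20, time=3.0000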